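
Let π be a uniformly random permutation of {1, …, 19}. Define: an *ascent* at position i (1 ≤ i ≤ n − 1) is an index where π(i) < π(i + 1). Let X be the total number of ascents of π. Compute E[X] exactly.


Write X = Σ X_I over i = 1, …, 18, with X_I the indicator of one ascent.
There are 18 indicators.
For each fixed i, the pair (π(i), π(i+1)) is a uniformly random ordered pair of distinct values from {1, …, 19}; by symmetry P[π(i) < π(i+1)] = 1/2.
By linearity: E[X] = 18 · (1/2) = (19 − 1) · (1/2) = 9 ≈ 9.000.

E[X] = 9 = 9.000.


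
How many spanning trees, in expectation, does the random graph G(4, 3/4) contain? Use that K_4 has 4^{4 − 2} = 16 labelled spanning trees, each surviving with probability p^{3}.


K_4 has 4^{4 − 2} = 16 labelled spanning trees.
For each such spanning tree H, let X_H = 1 if all 3 edges of H are present in G. Then P[X_H = 1] = p^{3} = (3/4)^{3} = 27/64.
By linearity: E[X] = Σ_H E[X_H] = 16 · p^{3} = 16 · 27/64 = 27/4.
Numerically: E[X] ≈ 6.75.

E[X] = 16 · (3/4)^{3} = 27/4 ≈ 6.75.


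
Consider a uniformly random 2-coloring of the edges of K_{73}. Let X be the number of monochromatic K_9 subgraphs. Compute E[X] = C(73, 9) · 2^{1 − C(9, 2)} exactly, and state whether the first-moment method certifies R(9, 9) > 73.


E[X] = C(73, 9) · 2^{1 − 36} = 97082021465 · 2^{−35} = 97082021465/34359738368.
As a reduced fraction: E[X] = 97082021465/34359738368 ≈ 2.82546.
Is E[X] < 1? NO.
Since E[X] ≥ 1, the first-moment bound is inconclusive at n = 73; it does NOT by itself certify R(9, 9) > 73.

E[X] = 97082021465/34359738368 ≈ 2.82546; E[X] ≥ 1; first-moment method inconclusive here.


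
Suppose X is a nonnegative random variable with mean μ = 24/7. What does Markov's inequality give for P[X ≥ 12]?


μ = E[X] = 24/7, a = 12.
Markov: P[X ≥ 12] ≤ μ/a = (24/7)/12 = 2/7.
Numerically: ≈ 0.285714.
(Since a = 12 > μ = 3.428571, the bound 2/7 is < 1 and informative.)

P[X ≥ 12] ≤ 2/7 ≈ 0.285714.


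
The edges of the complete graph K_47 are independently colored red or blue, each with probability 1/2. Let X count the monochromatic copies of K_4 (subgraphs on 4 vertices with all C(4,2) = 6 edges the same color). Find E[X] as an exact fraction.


Let X = Σ_S X_S over the C(47, 4) = 178365 subsets S of size 4, where X_S = 1 if the K_4 on S is monochromatic.
For a fixed S, the K_4 on S has C(4, 2) = 6 edges. P[all 6 edges red] = (1/2)^6, and likewise for blue, so P[monochromatic] = 2·(1/2)^6 = 2^{1 − 6} = 1/32.
By linearity of expectation: E[X] = C(47, 4) · 2^{1 − 6} = 178365 · 1/32 = 178365/32.
Numerically: E[X] ≈ 5573.90625.

E[X] = C(47,4)·2^(1−C(4,2)) = 178365/32 ≈ 5573.90625.


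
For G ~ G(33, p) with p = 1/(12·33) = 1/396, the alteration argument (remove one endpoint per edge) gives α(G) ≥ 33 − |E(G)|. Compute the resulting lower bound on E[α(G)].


E[|E(G)|] = C(33, 2)·p = 528 · (1/396) = 4/3.
E[α(G)] ≥ n − E[|E(G)|] = 33 − 4/3 = 95/3.
Numerically: ≈ 31.66667.
(This is only a lower bound; the true E[α(G)] may be larger.)

E[α(G)] ≥ 95/3 ≈ 31.66667.


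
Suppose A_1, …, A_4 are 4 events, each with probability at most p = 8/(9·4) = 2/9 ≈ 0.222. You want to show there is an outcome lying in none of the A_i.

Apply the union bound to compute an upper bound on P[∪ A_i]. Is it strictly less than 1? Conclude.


Union bound: P[∪_{i=1}^{4} A_i] ≤ Σ_i P[A_i] ≤ 4·p = 4·(2/9) = 8/9.
Numerically: 8/9 ≈ 0.889.
Is 8/9 < 1? YES.
Since P[∪ A_i] ≤ 8/9 < 1, the complement has P[∩ A_i^c] ≥ 1 − 8/9 = 1/9 > 0, so some outcome avoids every A_i.

4·p = 8/9 ≈ 0.889; existence CERTIFIED by the union bound.


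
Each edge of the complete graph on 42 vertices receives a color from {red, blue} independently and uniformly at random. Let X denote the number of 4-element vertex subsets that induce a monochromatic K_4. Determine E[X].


Let X = Σ_S X_S over the C(42, 4) = 111930 subsets S of size 4, where X_S = 1 if the K_4 on S is monochromatic.
For a fixed S, the K_4 on S has C(4, 2) = 6 edges. P[all 6 edges red] = (1/2)^6, and likewise for blue, so P[monochromatic] = 2·(1/2)^6 = 2^{1 − 6} = 1/32.
By linearity: E[X] = C(42, 4) · 2^{1 − 6} = 111930 · 1/32 = 55965/16.
Numerically: E[X] ≈ 3497.812.

E[X] = C(42,4)·2^(1−C(4,2)) = 55965/16 ≈ 3497.812.


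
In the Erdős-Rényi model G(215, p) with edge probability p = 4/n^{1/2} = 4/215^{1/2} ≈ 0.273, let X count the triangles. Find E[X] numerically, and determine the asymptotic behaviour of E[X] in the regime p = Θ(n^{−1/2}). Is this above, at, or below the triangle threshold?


Number of potential triangles: C(215, 3) = 1633355.
Each occurs with probability p³ ≈ (0.273)³ ≈ 2.03012e-02.
By linearity: E[X] = C(215, 3)·p³ ≈ 1633355 · 2.03012e-02 ≈ 33159.110.
Since α = 1/2 < 1, p = c/n^{1/2} ≫ 1/n is above the triangle threshold p ~ 1/n. Asymptotically E[X] ~ (c³/6)·n^{3(1−α)} = (4³/6)·n^{1.5} → ∞; triangles are abundant w.h.p.

E[X] ≈ 33159.110; in regime p = Θ(1/n^{1/2}) E[X] diverges (above the triangle threshold p ~ 1/n).


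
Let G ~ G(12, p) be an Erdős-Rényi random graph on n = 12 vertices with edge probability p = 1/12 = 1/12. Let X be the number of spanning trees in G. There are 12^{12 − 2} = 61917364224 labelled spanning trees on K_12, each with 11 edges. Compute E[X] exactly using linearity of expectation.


K_12 has 12^{12 − 2} = 61917364224 labelled spanning trees.
For each such spanning tree H, let X_H = 1 if all 11 edges of H are present in G. Then P[X_H = 1] = p^{11} = (1/12)^{11} = 1/743008370688.
By linearity: E[X] = Σ_H E[X_H] = 61917364224 · p^{11} = 61917364224 · 1/743008370688 = 1/12.
Numerically: E[X] ≈ 0.0833.

E[X] = 61917364224 · (1/12)^{11} = 1/12 ≈ 0.0833.


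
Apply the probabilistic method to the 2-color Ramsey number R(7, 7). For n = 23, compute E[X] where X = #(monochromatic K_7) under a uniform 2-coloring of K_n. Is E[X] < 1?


E[X] = C(23, 7) · 2^{1 − 21} = 245157 · 2^{−20} = 245157/1048576.
As a reduced fraction: E[X] = 245157/1048576 ≈ 0.2337999.
Is E[X] < 1? YES.
Since E[X] < 1, there exists a 2-coloring of K_{23} with no monochromatic K_7; hence R(7, 7) > 23.

E[X] = 245157/1048576 ≈ 0.2337999; E[X] < 1, so R(7, 7) > 23.


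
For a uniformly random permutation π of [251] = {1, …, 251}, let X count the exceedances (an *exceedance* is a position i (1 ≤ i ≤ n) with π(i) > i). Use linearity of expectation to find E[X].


Write X = Σ_{i=1}^{251} X_i, where X_i = 1_{π(i) > i}.
For each fixed i, π(i) is uniform over {1, …, 251} (marginal of a uniform permutation), so P[π(i) > i] = (n − i)/n. Summing: Σ_{i=1}^{251} (n − i)/n = (0 + 1 + … + 250)/251 = 251(251 − 1)/(2·251) = (251 − 1)/2.
Hence E[X] = Σ_{i=1}^{251} (251 − i)/251 = 125 ≈ 125.000.

E[X] = 125 = 125.000.


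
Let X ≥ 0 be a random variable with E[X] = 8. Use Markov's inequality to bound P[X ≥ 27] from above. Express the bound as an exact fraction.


μ = E[X] = 8, a = 27.
Markov: P[X ≥ 27] ≤ μ/a = (8)/27 = 8/27.
Numerically: ≈ 0.296.
(Since a = 27 > μ = 8.000, the bound 8/27 is < 1 and informative.)

P[X ≥ 27] ≤ 8/27 ≈ 0.296.


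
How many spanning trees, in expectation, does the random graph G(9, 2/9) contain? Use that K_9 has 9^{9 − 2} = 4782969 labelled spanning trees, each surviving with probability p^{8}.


K_9 has 9^{9 − 2} = 4782969 labelled spanning trees.
For each such spanning tree H, let X_H = 1 if all 8 edges of H are present in G. Then P[X_H = 1] = p^{8} = (2/9)^{8} = 256/43046721.
By linearity: E[X] = Σ_H E[X_H] = 4782969 · p^{8} = 4782969 · 256/43046721 = 256/9.
Numerically: E[X] ≈ 28.4.

E[X] = 4782969 · (2/9)^{8} = 256/9 ≈ 28.4.


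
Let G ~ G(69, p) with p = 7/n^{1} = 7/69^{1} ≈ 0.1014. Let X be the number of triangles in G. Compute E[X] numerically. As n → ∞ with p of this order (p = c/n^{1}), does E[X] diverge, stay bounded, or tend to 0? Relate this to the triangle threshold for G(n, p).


Number of potential triangles: C(69, 3) = 52394.
Each occurs with probability p³ ≈ (0.1014)³ ≈ 1.044111e-03.
By linearity: E[X] = C(69, 3)·p³ ≈ 52394 · 1.044111e-03 ≈ 54.7052.
Here α = 1, so p = 7/n is exactly at the triangle threshold p ~ 1/n. Asymptotically E[X] → c³/6 = 7³/6 = 343/6 ≈ 57.1667, a bounded constant. In this regime the triangle count is asymptotically Poisson(c³/6).

E[X] ≈ 54.7052; in regime p = Θ(1/n^{1}) E[X] stays bounded (at the triangle threshold p ~ 1/n).


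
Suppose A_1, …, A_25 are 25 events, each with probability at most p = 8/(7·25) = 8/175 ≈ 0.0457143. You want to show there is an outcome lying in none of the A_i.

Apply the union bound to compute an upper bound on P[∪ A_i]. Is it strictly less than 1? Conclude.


Union bound: P[∪_{i=1}^{25} A_i] ≤ Σ_i P[A_i] ≤ 25·p = 25·(8/175) = 8/7.
Numerically: 8/7 ≈ 1.1428571.
Is 8/7 < 1? NO.
Since the bound 8/7 is ≥ 1, the union bound is uninformative here; it does NOT by itself certify existence.

25·p = 8/7 ≈ 1.1428571; existence NOT certified by the union bound.


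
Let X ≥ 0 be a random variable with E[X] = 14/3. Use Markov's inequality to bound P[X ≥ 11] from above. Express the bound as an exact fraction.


μ = E[X] = 14/3, a = 11.
Markov: P[X ≥ 11] ≤ μ/a = (14/3)/11 = 14/33.
Numerically: ≈ 0.4242.
(Since a = 11 > μ = 4.6667, the bound 14/33 is < 1 and informative.)

P[X ≥ 11] ≤ 14/33 ≈ 0.4242.


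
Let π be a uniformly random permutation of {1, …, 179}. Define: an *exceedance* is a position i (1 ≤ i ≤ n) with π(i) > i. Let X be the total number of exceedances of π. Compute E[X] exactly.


Write X = Σ_{i=1}^{179} X_i, where X_i = 1_{π(i) > i}.
For each fixed i, π(i) is uniform over {1, …, 179} (marginal of a uniform permutation), so P[π(i) > i] = (n − i)/n. Summing: Σ_{i=1}^{179} (n − i)/n = (0 + 1 + … + 178)/179 = 179(179 − 1)/(2·179) = (179 − 1)/2.
Hence E[X] = Σ_{i=1}^{179} (179 − i)/179 = 89 ≈ 89.00000.

E[X] = 89 = 89.00000.


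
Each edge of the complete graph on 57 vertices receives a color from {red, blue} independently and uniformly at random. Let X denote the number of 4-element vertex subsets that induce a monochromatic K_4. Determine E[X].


Let X = Σ_S X_S over the C(57, 4) = 395010 subsets S of size 4, where X_S = 1 if the K_4 on S is monochromatic.
For a fixed S, the K_4 on S has C(4, 2) = 6 edges. P[all 6 edges red] = (1/2)^6, and likewise for blue, so P[monochromatic] = 2·(1/2)^6 = 2^{1 − 6} = 1/32.
By linearity of expectation: E[X] = C(57, 4) · 2^{1 − 6} = 395010 · 1/32 = 197505/16.
Numerically: E[X] ≈ 12344.06250.

E[X] = C(57,4)·2^(1−C(4,2)) = 197505/16 ≈ 12344.06250.


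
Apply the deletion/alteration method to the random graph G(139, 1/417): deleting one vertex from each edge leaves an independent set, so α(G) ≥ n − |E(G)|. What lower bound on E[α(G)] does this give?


E[|E(G)|] = C(139, 2)·p = 9591 · (1/417) = 23.
E[α(G)] ≥ n − E[|E(G)|] = 139 − 23 = 116.
Numerically: ≈ 116.000.
(This is only a lower bound; the true E[α(G)] may be larger.)

E[α(G)] ≥ 116 ≈ 116.000.


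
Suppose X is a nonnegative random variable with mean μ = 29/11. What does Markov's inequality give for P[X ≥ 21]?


μ = E[X] = 29/11, a = 21.
Markov: P[X ≥ 21] ≤ μ/a = (29/11)/21 = 29/231.
Numerically: ≈ 0.12554.
(Since a = 21 > μ = 2.63636, the bound 29/231 is < 1 and informative.)

P[X ≥ 21] ≤ 29/231 ≈ 0.12554.


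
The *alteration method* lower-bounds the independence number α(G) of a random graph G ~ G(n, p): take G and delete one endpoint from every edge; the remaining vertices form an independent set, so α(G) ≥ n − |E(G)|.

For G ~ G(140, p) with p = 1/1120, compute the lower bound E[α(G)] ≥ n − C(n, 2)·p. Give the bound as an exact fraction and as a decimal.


E[|E(G)|] = C(140, 2)·p = 9730 · (1/1120) = 139/16.
E[α(G)] ≥ n − E[|E(G)|] = 140 − 139/16 = 2101/16.
Numerically: ≈ 131.312.
(This is only a lower bound; the true E[α(G)] may be larger.)

E[α(G)] ≥ 2101/16 ≈ 131.312.


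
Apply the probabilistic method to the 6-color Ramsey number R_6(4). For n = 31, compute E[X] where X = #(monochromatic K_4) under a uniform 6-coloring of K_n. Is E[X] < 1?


E[X] = C(31, 4) · 6^{1 − 6} = 31465 · 6^{−5} = 31465/7776.
As a reduced fraction: E[X] = 31465/7776 ≈ 4.046.
Is E[X] < 1? NO.
Since E[X] ≥ 1, the first-moment bound is inconclusive at n = 31; it does NOT by itself certify R_6(4) > 31.

E[X] = 31465/7776 ≈ 4.046; E[X] ≥ 1; first-moment method inconclusive here.


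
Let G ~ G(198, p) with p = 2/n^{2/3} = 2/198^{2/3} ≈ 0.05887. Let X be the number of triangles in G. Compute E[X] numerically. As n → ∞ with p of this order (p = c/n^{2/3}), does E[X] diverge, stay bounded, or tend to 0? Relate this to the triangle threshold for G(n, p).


Number of potential triangles: C(198, 3) = 1274196.
Each occurs with probability p³ ≈ (0.05887)³ ≈ 2.040608e-04.
By linearity: E[X] = C(198, 3)·p³ ≈ 1274196 · 2.040608e-04 ≈ 260.0135.
Since α = 2/3 < 1, p = c/n^{2/3} ≫ 1/n is above the triangle threshold p ~ 1/n. Asymptotically E[X] ~ (c³/6)·n^{3(1−α)} = (2³/6)·n^{1} → ∞; triangles are abundant w.h.p.

E[X] ≈ 260.0135; in regime p = Θ(1/n^{2/3}) E[X] diverges (above the triangle threshold p ~ 1/n).


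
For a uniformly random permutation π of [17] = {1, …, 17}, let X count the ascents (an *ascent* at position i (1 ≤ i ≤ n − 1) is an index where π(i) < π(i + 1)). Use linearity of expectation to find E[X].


Write X = Σ X_I over i = 1, …, 16, with X_I the indicator of one ascent.
There are 16 indicators.
For each fixed i, the pair (π(i), π(i+1)) is a uniformly random ordered pair of distinct values from {1, …, 17}; by symmetry P[π(i) < π(i+1)] = 1/2.
By linearity: E[X] = 16 · (1/2) = (17 − 1) · (1/2) = 8 ≈ 8.000000.

E[X] = 8 = 8.000000.


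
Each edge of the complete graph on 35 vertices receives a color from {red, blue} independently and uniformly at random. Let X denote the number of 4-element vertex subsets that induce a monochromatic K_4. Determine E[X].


Let X = Σ_S X_S over the C(35, 4) = 52360 subsets S of size 4, where X_S = 1 if the K_4 on S is monochromatic.
For a fixed S, the K_4 on S has C(4, 2) = 6 edges. P[all 6 edges red] = (1/2)^6, and likewise for blue, so P[monochromatic] = 2·(1/2)^6 = 2^{1 − 6} = 1/32.
By linearity: E[X] = C(35, 4) · 2^{1 − 6} = 52360 · 1/32 = 6545/4.
Numerically: E[X] ≈ 1636.250.

E[X] = C(35,4)·2^(1−C(4,2)) = 6545/4 ≈ 1636.250.


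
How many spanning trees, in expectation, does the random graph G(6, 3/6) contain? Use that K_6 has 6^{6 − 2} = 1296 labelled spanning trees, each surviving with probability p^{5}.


K_6 has 6^{6 − 2} = 1296 labelled spanning trees.
For each such spanning tree H, let X_H = 1 if all 5 edges of H are present in G. Then P[X_H = 1] = p^{5} = (1/2)^{5} = 1/32.
By linearity of expectation: E[X] = Σ_H E[X_H] = 1296 · p^{5} = 1296 · 1/32 = 81/2.
Numerically: E[X] ≈ 40.5.

E[X] = 1296 · (1/2)^{5} = 81/2 ≈ 40.5.


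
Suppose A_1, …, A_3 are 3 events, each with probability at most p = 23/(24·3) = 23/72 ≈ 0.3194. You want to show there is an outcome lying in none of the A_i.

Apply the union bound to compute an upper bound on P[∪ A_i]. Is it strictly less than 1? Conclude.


Union bound: P[∪_{i=1}^{3} A_i] ≤ Σ_i P[A_i] ≤ 3·p = 3·(23/72) = 23/24.
Numerically: 23/24 ≈ 0.9583.
Is 23/24 < 1? YES.
Since P[∪ A_i] ≤ 23/24 < 1, the complement has P[∩ A_i^c] ≥ 1 − 23/24 = 1/24 > 0, so some outcome avoids every A_i.

3·p = 23/24 ≈ 0.9583; existence CERTIFIED by the union bound.


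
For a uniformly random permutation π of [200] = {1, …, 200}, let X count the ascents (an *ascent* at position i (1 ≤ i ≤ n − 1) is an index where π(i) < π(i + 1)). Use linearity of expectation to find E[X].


Write X = Σ X_I over i = 1, …, 199, with X_I the indicator of one ascent.
There are 199 indicators.
For each fixed i, the pair (π(i), π(i+1)) is a uniformly random ordered pair of distinct values from {1, …, 200}; by symmetry P[π(i) < π(i+1)] = 1/2.
By linearity: E[X] = 199 · (1/2) = (200 − 1) · (1/2) = 199/2 ≈ 99.500000.

E[X] = 199/2 = 99.500000.


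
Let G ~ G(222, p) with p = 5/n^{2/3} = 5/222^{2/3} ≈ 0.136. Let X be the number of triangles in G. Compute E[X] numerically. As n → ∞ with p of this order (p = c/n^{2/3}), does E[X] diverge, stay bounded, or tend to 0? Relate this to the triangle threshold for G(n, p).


Number of potential triangles: C(222, 3) = 1798940.
Each occurs with probability p³ ≈ (0.136)³ ≈ 2.53632e-03.
By linearity: E[X] = C(222, 3)·p³ ≈ 1798940 · 2.53632e-03 ≈ 4562.688.
Since α = 2/3 < 1, p = c/n^{2/3} ≫ 1/n is above the triangle threshold p ~ 1/n. Asymptotically E[X] ~ (c³/6)·n^{3(1−α)} = (5³/6)·n^{1} → ∞; triangles are abundant w.h.p.

E[X] ≈ 4562.688; in regime p = Θ(1/n^{2/3}) E[X] diverges (above the triangle threshold p ~ 1/n).


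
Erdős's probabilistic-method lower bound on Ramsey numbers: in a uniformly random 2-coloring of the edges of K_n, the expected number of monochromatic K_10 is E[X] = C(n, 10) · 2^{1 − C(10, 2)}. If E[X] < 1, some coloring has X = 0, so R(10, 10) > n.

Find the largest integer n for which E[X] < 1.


We need C(n, 10) · 2^{1 − 45} < 1, i.e. C(n, 10) < 2^{45 − 1} = 17592186044416.
Check values of n near the boundary:
  n = 94: C(94, 10) = 9041256841903; 9041256841903 < 17592186044416? YES
  n = 95: C(95, 10) = 10104934117421; 10104934117421 < 17592186044416? YES
  n = 96: C(96, 10) = 11279926456656; 11279926456656 < 17592186044416? YES
  n = 97: C(97, 10) = 12576469727536; 12576469727536 < 17592186044416? YES
  n = 98: C(98, 10) = 14005614014756; 14005614014756 < 17592186044416? YES
  n = 99: C(99, 10) = 15579278510796; 15579278510796 < 17592186044416? YES
  n = 100: C(100, 10) = 17310309456440; 17310309456440 < 17592186044416? YES
  n = 101: C(101, 10) = 19212541264840; 19212541264840 < 17592186044416? NO
The largest n with C(n, 10) < 17592186044416 is n = 100 (where E[X] = 2163788682055/2199023255552 ≈ 0.984). Hence R(10, 10) > 100, i.e. R(10, 10) ≥ 101.

Largest n = 100; hence R(10, 10) > 100.


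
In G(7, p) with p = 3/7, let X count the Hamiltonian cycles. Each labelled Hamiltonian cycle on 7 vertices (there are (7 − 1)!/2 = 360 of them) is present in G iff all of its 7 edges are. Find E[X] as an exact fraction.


K_7 has (7 − 1)!/2 = 360 labelled Hamiltonian cycles.
For each such Hamiltonian cycle H, let X_H = 1 if all 7 edges of H are present in G. Then P[X_H = 1] = p^{7} = (3/7)^{7} = 2187/823543.
By linearity: E[X] = Σ_H E[X_H] = 360 · p^{7} = 360 · 2187/823543 = 787320/823543.
Numerically: E[X] ≈ 0.95602.

E[X] = 360 · (3/7)^{7} = 787320/823543 ≈ 0.95602.


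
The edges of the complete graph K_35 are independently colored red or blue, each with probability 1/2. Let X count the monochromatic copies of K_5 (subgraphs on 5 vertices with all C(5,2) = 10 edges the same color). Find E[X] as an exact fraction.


Let X = Σ_S X_S over the C(35, 5) = 324632 subsets S of size 5, where X_S = 1 if the K_5 on S is monochromatic.
For a fixed S, the K_5 on S has C(5, 2) = 10 edges. P[all 10 edges red] = (1/2)^10, and likewise for blue, so P[monochromatic] = 2·(1/2)^10 = 2^{1 − 10} = 1/512.
By linearity of expectation: E[X] = C(35, 5) · 2^{1 − 10} = 324632 · 1/512 = 40579/64.
Numerically: E[X] ≈ 634.0469.

E[X] = C(35,5)·2^(1−C(5,2)) = 40579/64 ≈ 634.0469.


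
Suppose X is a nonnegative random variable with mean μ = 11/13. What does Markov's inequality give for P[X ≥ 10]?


μ = E[X] = 11/13, a = 10.
Markov: P[X ≥ 10] ≤ μ/a = (11/13)/10 = 11/130.
Numerically: ≈ 0.085.
(Since a = 10 > μ = 0.846, the bound 11/130 is < 1 and informative.)

P[X ≥ 10] ≤ 11/130 ≈ 0.085.


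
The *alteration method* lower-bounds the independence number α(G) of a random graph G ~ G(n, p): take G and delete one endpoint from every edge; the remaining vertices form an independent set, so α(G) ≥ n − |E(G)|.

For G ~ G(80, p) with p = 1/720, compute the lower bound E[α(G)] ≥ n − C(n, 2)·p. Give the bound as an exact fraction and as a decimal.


E[|E(G)|] = C(80, 2)·p = 3160 · (1/720) = 79/18.
E[α(G)] ≥ n − E[|E(G)|] = 80 − 79/18 = 1361/18.
Numerically: ≈ 75.611.
(This is only a lower bound; the true E[α(G)] may be larger.)

E[α(G)] ≥ 1361/18 ≈ 75.611.


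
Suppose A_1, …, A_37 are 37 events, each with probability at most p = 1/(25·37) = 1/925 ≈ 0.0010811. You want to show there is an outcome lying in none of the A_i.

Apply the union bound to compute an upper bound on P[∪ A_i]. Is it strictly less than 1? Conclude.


Union bound: P[∪_{i=1}^{37} A_i] ≤ Σ_i P[A_i] ≤ 37·p = 37·(1/925) = 1/25.
Numerically: 1/25 ≈ 0.0400000.
Is 1/25 < 1? YES.
Since P[∪ A_i] ≤ 1/25 < 1, the complement has P[∩ A_i^c] ≥ 1 − 1/25 = 24/25 > 0, so some outcome avoids every A_i.

37·p = 1/25 ≈ 0.0400000; existence CERTIFIED by the union bound.


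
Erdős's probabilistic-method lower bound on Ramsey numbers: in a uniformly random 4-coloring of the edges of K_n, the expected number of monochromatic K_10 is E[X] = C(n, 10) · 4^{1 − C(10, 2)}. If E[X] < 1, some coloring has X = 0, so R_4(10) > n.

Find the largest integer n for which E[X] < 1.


We need C(n, 10) · 4^{1 − 45} < 1, i.e. C(n, 10) < 4^{45 − 1} = 309485009821345068724781056.
Check values of n near the boundary:
  n = 2017: C(2017, 10) = 300324964434452596180990448; 300324964434452596180990448 < 309485009821345068724781056? YES
  n = 2018: C(2018, 10) = 301820606687612220663963508; 301820606687612220663963508 < 309485009821345068724781056? YES
  n = 2019: C(2019, 10) = 303322949179835278009229628; 303322949179835278009229628 < 309485009821345068724781056? YES
  n = 2020: C(2020, 10) = 304832018578739931133653656; 304832018578739931133653656 < 309485009821345068724781056? YES
  n = 2021: C(2021, 10) = 306347841644770462864800616; 306347841644770462864800616 < 309485009821345068724781056? YES
  n = 2022: C(2022, 10) = 307870445231474093395937796; 307870445231474093395937796 < 309485009821345068724781056? YES
  n = 2023: C(2023, 10) = 309399856285778485315440716; 309399856285778485315440716 < 309485009821345068724781056? YES
  n = 2024: C(2024, 10) = 310936101848269937576192656; 310936101848269937576192656 < 309485009821345068724781056? NO
  n = 2025: C(2025, 10) = 312479209053472269772600560; 312479209053472269772600560 < 309485009821345068724781056? NO
  n = 2026: C(2026, 10) = 314029205130126398094885285; 314029205130126398094885285 < 309485009821345068724781056? NO
The largest n with C(n, 10) < 309485009821345068724781056 is n = 2023 (where E[X] = 77349964071444621328860179/77371252455336267181195264 ≈ 0.999725). Hence R_4(10) > 2023, i.e. R_4(10) ≥ 2024.

Largest n = 2023; hence R_4(10) > 2023.


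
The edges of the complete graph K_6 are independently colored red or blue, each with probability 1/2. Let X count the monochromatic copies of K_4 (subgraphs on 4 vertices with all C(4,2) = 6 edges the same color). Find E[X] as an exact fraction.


Let X = Σ_S X_S over the C(6, 4) = 15 subsets S of size 4, where X_S = 1 if the K_4 on S is monochromatic.
For a fixed S, the K_4 on S has C(4, 2) = 6 edges. P[all 6 edges red] = (1/2)^6, and likewise for blue, so P[monochromatic] = 2·(1/2)^6 = 2^{1 − 6} = 1/32.
By linearity: E[X] = C(6, 4) · 2^{1 − 6} = 15 · 1/32 = 15/32.
Numerically: E[X] ≈ 0.4688.

E[X] = C(6,4)·2^(1−C(4,2)) = 15/32 ≈ 0.4688.


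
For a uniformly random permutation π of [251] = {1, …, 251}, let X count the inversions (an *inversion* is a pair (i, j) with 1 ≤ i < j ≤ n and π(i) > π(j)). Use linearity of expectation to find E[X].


Write X = Σ X_I over the C(251, 2) = 31375 pairs i < j, with X_I the indicator of one inversion.
There are 31375 indicators.
For each fixed pair i < j, the values π(i) and π(j) are two distinct elements of {1, …, 251} in uniformly random order; by symmetry P[π(i) > π(j)] = 1/2.
By linearity: E[X] = 31375 · (1/2) = C(251, 2) · (1/2) = 31375/2 = 31375/2 ≈ 15687.5000.

E[X] = 31375/2 = 15687.5000.


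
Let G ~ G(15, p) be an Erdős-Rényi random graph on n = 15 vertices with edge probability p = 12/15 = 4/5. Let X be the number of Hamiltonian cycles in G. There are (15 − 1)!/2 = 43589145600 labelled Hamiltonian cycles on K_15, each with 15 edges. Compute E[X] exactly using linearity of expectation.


K_15 has (15 − 1)!/2 = 43589145600 labelled Hamiltonian cycles.
For each such Hamiltonian cycle H, let X_H = 1 if all 15 edges of H are present in G. Then P[X_H = 1] = p^{15} = (4/5)^{15} = 1073741824/30517578125.
Summing the indicators: E[X] = Σ_H E[X_H] = 43589145600 · p^{15} = 43589145600 · 1073741824/30517578125 = 1872139548125822976/1220703125.
Numerically: E[X] ≈ 1.5337e+09.

E[X] = 43589145600 · (4/5)^{15} = 1872139548125822976/1220703125 ≈ 1.5337e+09.


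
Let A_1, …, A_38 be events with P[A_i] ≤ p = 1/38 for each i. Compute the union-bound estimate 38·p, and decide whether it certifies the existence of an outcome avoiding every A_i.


Union bound: P[∪_{i=1}^{38} A_i] ≤ Σ_i P[A_i] ≤ 38·p = 38·(1/38) = 1.
Numerically: 1 ≈ 1.00000.
Is 1 < 1? NO.
Since the bound 1 is ≥ 1, the union bound is uninformative here; it does NOT by itself certify existence.

38·p = 1 ≈ 1.00000; existence NOT certified by the union bound.


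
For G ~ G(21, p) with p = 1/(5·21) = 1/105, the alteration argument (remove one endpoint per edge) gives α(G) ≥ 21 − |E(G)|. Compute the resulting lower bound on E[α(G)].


E[|E(G)|] = C(21, 2)·p = 210 · (1/105) = 2.
E[α(G)] ≥ n − E[|E(G)|] = 21 − 2 = 19.
Numerically: ≈ 19.000000.
(This is only a lower bound; the true E[α(G)] may be larger.)

E[α(G)] ≥ 19 ≈ 19.000000.


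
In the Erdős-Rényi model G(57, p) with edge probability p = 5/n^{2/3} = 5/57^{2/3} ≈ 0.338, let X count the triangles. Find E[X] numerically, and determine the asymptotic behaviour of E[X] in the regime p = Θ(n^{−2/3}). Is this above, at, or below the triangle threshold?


Number of potential triangles: C(57, 3) = 29260.
Each occurs with probability p³ ≈ (0.338)³ ≈ 3.84734e-02.
By linearity: E[X] = C(57, 3)·p³ ≈ 29260 · 3.84734e-02 ≈ 1125.731.
Since α = 2/3 < 1, p = c/n^{2/3} ≫ 1/n is above the triangle threshold p ~ 1/n. Asymptotically E[X] ~ (c³/6)·n^{3(1−α)} = (5³/6)·n^{1} → ∞; triangles are abundant w.h.p.

E[X] ≈ 1125.731; in regime p = Θ(1/n^{2/3}) E[X] diverges (above the triangle threshold p ~ 1/n).


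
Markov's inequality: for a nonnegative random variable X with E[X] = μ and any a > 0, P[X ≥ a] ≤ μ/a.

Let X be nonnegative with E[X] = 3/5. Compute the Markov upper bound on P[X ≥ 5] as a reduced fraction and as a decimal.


μ = E[X] = 3/5, a = 5.
Markov: P[X ≥ 5] ≤ μ/a = (3/5)/5 = 3/25.
Numerically: ≈ 0.12000.
(Since a = 5 > μ = 0.60000, the bound 3/25 is < 1 and informative.)

P[X ≥ 5] ≤ 3/25 ≈ 0.12000.


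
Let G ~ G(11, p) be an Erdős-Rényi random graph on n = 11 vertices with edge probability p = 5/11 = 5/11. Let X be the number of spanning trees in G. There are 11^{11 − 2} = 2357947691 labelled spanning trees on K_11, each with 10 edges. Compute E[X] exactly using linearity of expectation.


K_11 has 11^{11 − 2} = 2357947691 labelled spanning trees.
For each such spanning tree H, let X_H = 1 if all 10 edges of H are present in G. Then P[X_H = 1] = p^{10} = (5/11)^{10} = 9765625/25937424601.
By linearity: E[X] = Σ_H E[X_H] = 2357947691 · p^{10} = 2357947691 · 9765625/25937424601 = 9765625/11.
Numerically: E[X] ≈ 8.8778e+05.

E[X] = 2357947691 · (5/11)^{10} = 9765625/11 ≈ 8.8778e+05.


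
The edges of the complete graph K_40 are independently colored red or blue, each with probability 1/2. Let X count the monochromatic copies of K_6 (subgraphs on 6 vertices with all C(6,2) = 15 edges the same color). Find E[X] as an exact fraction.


Let X = Σ_S X_S over the C(40, 6) = 3838380 subsets S of size 6, where X_S = 1 if the K_6 on S is monochromatic.
For a fixed S, the K_6 on S has C(6, 2) = 15 edges. P[all 15 edges red] = (1/2)^15, and likewise for blue, so P[monochromatic] = 2·(1/2)^15 = 2^{1 − 15} = 1/16384.
Summing: E[X] = C(40, 6) · 2^{1 − 15} = 3838380 · 1/16384 = 959595/4096.
Numerically: E[X] ≈ 234.2761.

E[X] = C(40,6)·2^(1−C(6,2)) = 959595/4096 ≈ 234.2761.


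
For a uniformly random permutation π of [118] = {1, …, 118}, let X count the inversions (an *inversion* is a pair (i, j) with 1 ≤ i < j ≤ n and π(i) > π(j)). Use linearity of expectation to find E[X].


Write X = Σ X_I over the C(118, 2) = 6903 pairs i < j, with X_I the indicator of one inversion.
There are 6903 indicators.
For each fixed pair i < j, the values π(i) and π(j) are two distinct elements of {1, …, 118} in uniformly random order; by symmetry P[π(i) > π(j)] = 1/2.
By linearity: E[X] = 6903 · (1/2) = C(118, 2) · (1/2) = 6903/2 = 6903/2 ≈ 3451.5000.

E[X] = 6903/2 = 3451.5000.


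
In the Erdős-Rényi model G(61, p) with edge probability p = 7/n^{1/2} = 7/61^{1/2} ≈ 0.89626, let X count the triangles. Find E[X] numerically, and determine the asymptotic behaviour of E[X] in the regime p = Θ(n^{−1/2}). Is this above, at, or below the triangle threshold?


Number of potential triangles: C(61, 3) = 35990.
Each occurs with probability p³ ≈ (0.89626)³ ≈ 7.1994508e-01.
By linearity: E[X] = C(61, 3)·p³ ≈ 35990 · 7.1994508e-01 ≈ 25910.82339.
Since α = 1/2 < 1, p = c/n^{1/2} ≫ 1/n is above the triangle threshold p ~ 1/n. Asymptotically E[X] ~ (c³/6)·n^{3(1−α)} = (7³/6)·n^{1.5} → ∞; triangles are abundant w.h.p.

E[X] ≈ 25910.82339; in regime p = Θ(1/n^{1/2}) E[X] diverges (above the triangle threshold p ~ 1/n).


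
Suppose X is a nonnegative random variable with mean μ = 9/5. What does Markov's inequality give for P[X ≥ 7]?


μ = E[X] = 9/5, a = 7.
Markov: P[X ≥ 7] ≤ μ/a = (9/5)/7 = 9/35.
Numerically: ≈ 0.25714.
(Since a = 7 > μ = 1.80000, the bound 9/35 is < 1 and informative.)

P[X ≥ 7] ≤ 9/35 ≈ 0.25714.


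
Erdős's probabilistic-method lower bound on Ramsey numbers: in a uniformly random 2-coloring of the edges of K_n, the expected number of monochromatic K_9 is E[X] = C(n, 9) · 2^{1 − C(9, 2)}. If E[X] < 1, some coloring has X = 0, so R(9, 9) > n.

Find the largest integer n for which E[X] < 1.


We need C(n, 9) · 2^{1 − 36} < 1, i.e. C(n, 9) < 2^{36 − 1} = 34359738368.
Check values of n near the boundary:
  n = 60: C(60, 9) = 14783142660; 14783142660 < 34359738368? YES
  n = 61: C(61, 9) = 17341763505; 17341763505 < 34359738368? YES
  n = 62: C(62, 9) = 20286591270; 20286591270 < 34359738368? YES
  n = 63: C(63, 9) = 23667689815; 23667689815 < 34359738368? YES
  n = 64: C(64, 9) = 27540584512; 27540584512 < 34359738368? YES
  n = 65: C(65, 9) = 31966749880; 31966749880 < 34359738368? YES
  n = 66: C(66, 9) = 37014131440; 37014131440 < 34359738368? NO
  n = 67: C(67, 9) = 42757703560; 42757703560 < 34359738368? NO
The largest n with C(n, 9) < 34359738368 is n = 65 (where E[X] = 3995843735/4294967296 ≈ 0.930). Hence R(9, 9) > 65, i.e. R(9, 9) ≥ 66.

Largest n = 65; hence R(9, 9) > 65.


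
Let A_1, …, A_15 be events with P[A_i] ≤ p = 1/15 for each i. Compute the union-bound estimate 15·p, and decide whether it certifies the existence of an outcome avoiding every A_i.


Union bound: P[∪_{i=1}^{15} A_i] ≤ Σ_i P[A_i] ≤ 15·p = 15·(1/15) = 1.
Numerically: 1 ≈ 1.0000.
Is 1 < 1? NO.
Since the bound 1 is ≥ 1, the union bound is uninformative here; it does NOT by itself certify existence.

15·p = 1 ≈ 1.0000; existence NOT certified by the union bound.


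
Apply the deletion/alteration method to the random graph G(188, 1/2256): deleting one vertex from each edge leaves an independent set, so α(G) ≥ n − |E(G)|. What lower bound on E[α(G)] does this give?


E[|E(G)|] = C(188, 2)·p = 17578 · (1/2256) = 187/24.
E[α(G)] ≥ n − E[|E(G)|] = 188 − 187/24 = 4325/24.
Numerically: ≈ 180.208333.
(This is only a lower bound; the true E[α(G)] may be larger.)

E[α(G)] ≥ 4325/24 ≈ 180.208333.


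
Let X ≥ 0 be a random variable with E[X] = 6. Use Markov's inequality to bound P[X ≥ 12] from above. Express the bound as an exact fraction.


μ = E[X] = 6, a = 12.
Markov: P[X ≥ 12] ≤ μ/a = (6)/12 = 1/2.
Numerically: ≈ 0.500000.
(Since a = 12 > μ = 6.000000, the bound 1/2 is < 1 and informative.)

P[X ≥ 12] ≤ 1/2 ≈ 0.500000.


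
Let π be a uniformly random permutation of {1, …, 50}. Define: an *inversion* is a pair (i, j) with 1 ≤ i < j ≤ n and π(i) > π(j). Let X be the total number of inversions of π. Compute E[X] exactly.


Write X = Σ X_I over the C(50, 2) = 1225 pairs i < j, with X_I the indicator of one inversion.
There are 1225 indicators.
For each fixed pair i < j, the values π(i) and π(j) are two distinct elements of {1, …, 50} in uniformly random order; by symmetry P[π(i) > π(j)] = 1/2.
By linearity: E[X] = 1225 · (1/2) = C(50, 2) · (1/2) = 1225/2 = 1225/2 ≈ 612.5000.

E[X] = 1225/2 = 612.5000.


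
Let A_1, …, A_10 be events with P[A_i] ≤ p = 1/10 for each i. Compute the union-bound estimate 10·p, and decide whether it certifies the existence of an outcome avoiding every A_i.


Union bound: P[∪_{i=1}^{10} A_i] ≤ Σ_i P[A_i] ≤ 10·p = 10·(1/10) = 1.
Numerically: 1 ≈ 1.000.
Is 1 < 1? NO.
Since the bound 1 is ≥ 1, the union bound is uninformative here; it does NOT by itself certify existence.

10·p = 1 ≈ 1.000; existence NOT certified by the union bound.


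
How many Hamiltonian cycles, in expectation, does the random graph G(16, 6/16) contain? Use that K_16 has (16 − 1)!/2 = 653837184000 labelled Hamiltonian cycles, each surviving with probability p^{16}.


K_16 has (16 − 1)!/2 = 653837184000 labelled Hamiltonian cycles.
For each such Hamiltonian cycle H, let X_H = 1 if all 16 edges of H are present in G. Then P[X_H = 1] = p^{16} = (3/8)^{16} = 43046721/281474976710656.
By linearity of expectation: E[X] = Σ_H E[X_H] = 653837184000 · p^{16} = 653837184000 · 43046721/281474976710656 = 27485885585032875/274877906944.
Numerically: E[X] ≈ 9.999e+04.

E[X] = 653837184000 · (3/8)^{16} = 27485885585032875/274877906944 ≈ 9.999e+04.


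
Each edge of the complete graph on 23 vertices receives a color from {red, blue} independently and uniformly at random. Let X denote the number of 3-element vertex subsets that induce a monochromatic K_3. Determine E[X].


Let X = Σ_S X_S over the C(23, 3) = 1771 subsets S of size 3, where X_S = 1 if the K_3 on S is monochromatic.
For a fixed S, the K_3 on S has C(3, 2) = 3 edges. P[all 3 edges red] = (1/2)^3, and likewise for blue, so P[monochromatic] = 2·(1/2)^3 = 2^{1 − 3} = 1/4.
By linearity: E[X] = C(23, 3) · 2^{1 − 3} = 1771 · 1/4 = 1771/4.
Numerically: E[X] ≈ 442.75000.

E[X] = C(23,3)·2^(1−C(3,2)) = 1771/4 ≈ 442.75000.


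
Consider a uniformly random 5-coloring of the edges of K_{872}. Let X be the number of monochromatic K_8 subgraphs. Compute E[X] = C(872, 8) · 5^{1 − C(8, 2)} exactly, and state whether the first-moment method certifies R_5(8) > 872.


E[X] = C(872, 8) · 5^{1 − 28} = 8028343903111291045 · 5^{−27} = 8028343903111291045/7450580596923828125.
As a reduced fraction: E[X] = 1605668780622258209/1490116119384765625 ≈ 1.07755.
Is E[X] < 1? NO.
Since E[X] ≥ 1, the first-moment bound is inconclusive at n = 872; it does NOT by itself certify R_5(8) > 872.

E[X] = 1605668780622258209/1490116119384765625 ≈ 1.07755; E[X] ≥ 1; first-moment method inconclusive here.


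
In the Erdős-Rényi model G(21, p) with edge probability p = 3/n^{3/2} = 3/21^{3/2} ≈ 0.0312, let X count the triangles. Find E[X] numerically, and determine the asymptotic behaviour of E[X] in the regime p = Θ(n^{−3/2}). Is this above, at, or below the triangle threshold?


Number of potential triangles: C(21, 3) = 1330.
Each occurs with probability p³ ≈ (0.0312)³ ≈ 3.02954e-05.
By linearity: E[X] = C(21, 3)·p³ ≈ 1330 · 3.02954e-05 ≈ 0.040.
Since α = 3/2 > 1, p = c/n^{3/2} = o(1/n) is below the triangle threshold p ~ 1/n. Asymptotically E[X] ~ (c³/6)·n^{3(1−α)} = (3³/6)·n^{-1.5} → 0, so by Markov's inequality G has no triangles w.h.p.

E[X] ≈ 0.040; in regime p = Θ(1/n^{3/2}) E[X] tends to 0 (below the triangle threshold p ~ 1/n).


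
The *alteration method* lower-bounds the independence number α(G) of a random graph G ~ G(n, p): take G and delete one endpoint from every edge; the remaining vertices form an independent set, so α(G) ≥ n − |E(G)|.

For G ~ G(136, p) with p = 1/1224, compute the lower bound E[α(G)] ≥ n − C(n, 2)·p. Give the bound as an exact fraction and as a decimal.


E[|E(G)|] = C(136, 2)·p = 9180 · (1/1224) = 15/2.
E[α(G)] ≥ n − E[|E(G)|] = 136 − 15/2 = 257/2.
Numerically: ≈ 128.500.
(This is only a lower bound; the true E[α(G)] may be larger.)

E[α(G)] ≥ 257/2 ≈ 128.500.


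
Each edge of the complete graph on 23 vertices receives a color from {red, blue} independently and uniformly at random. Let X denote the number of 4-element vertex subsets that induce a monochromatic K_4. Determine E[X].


Let X = Σ_S X_S over the C(23, 4) = 8855 subsets S of size 4, where X_S = 1 if the K_4 on S is monochromatic.
For a fixed S, the K_4 on S has C(4, 2) = 6 edges. P[all 6 edges red] = (1/2)^6, and likewise for blue, so P[monochromatic] = 2·(1/2)^6 = 2^{1 − 6} = 1/32.
By linearity of expectation: E[X] = C(23, 4) · 2^{1 − 6} = 8855 · 1/32 = 8855/32.
Numerically: E[X] ≈ 276.718750.

E[X] = C(23,4)·2^(1−C(4,2)) = 8855/32 ≈ 276.718750.


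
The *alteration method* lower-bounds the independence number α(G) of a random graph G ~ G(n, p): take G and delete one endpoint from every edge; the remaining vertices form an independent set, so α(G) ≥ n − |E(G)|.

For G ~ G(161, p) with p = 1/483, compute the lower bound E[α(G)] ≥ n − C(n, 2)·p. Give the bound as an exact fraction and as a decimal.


E[|E(G)|] = C(161, 2)·p = 12880 · (1/483) = 80/3.
E[α(G)] ≥ n − E[|E(G)|] = 161 − 80/3 = 403/3.
Numerically: ≈ 134.333333.
(This is only a lower bound; the true E[α(G)] may be larger.)

E[α(G)] ≥ 403/3 ≈ 134.333333.


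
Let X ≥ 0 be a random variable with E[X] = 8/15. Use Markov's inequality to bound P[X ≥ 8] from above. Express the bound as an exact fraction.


μ = E[X] = 8/15, a = 8.
Markov: P[X ≥ 8] ≤ μ/a = (8/15)/8 = 1/15.
Numerically: ≈ 0.06667.
(Since a = 8 > μ = 0.53333, the bound 1/15 is < 1 and informative.)

P[X ≥ 8] ≤ 1/15 ≈ 0.06667.


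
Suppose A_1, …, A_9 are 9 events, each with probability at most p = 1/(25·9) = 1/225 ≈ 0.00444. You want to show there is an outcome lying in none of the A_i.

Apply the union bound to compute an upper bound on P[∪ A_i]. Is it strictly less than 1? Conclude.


Union bound: P[∪_{i=1}^{9} A_i] ≤ Σ_i P[A_i] ≤ 9·p = 9·(1/225) = 1/25.
Numerically: 1/25 ≈ 0.04000.
Is 1/25 < 1? YES.
Since P[∪ A_i] ≤ 1/25 < 1, the complement has P[∩ A_i^c] ≥ 1 − 1/25 = 24/25 > 0, so some outcome avoids every A_i.

9·p = 1/25 ≈ 0.04000; existence CERTIFIED by the union bound.


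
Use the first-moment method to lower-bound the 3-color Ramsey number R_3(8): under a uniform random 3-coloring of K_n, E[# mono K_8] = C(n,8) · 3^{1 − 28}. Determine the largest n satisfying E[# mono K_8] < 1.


We need C(n, 8) · 3^{1 − 28} < 1, i.e. C(n, 8) < 3^{28 − 1} = 7625597484987.
Check values of n near the boundary:
  n = 152: C(152, 8) = 5859727868575; 5859727868575 < 7625597484987? YES
  n = 153: C(153, 8) = 6183023199255; 6183023199255 < 7625597484987? YES
  n = 154: C(154, 8) = 6521818990995; 6521818990995 < 7625597484987? YES
  n = 155: C(155, 8) = 6876747915675; 6876747915675 < 7625597484987? YES
  n = 156: C(156, 8) = 7248464019225; 7248464019225 < 7625597484987? YES
  n = 157: C(157, 8) = 7637643295425; 7637643295425 < 7625597484987? NO
  n = 158: C(158, 8) = 8044984271181; 8044984271181 < 7625597484987? NO
The largest n with C(n, 8) < 7625597484987 is n = 156 (where E[X] = 805384891025/847288609443 ≈ 0.95054). Hence R_3(8) > 156, i.e. R_3(8) ≥ 157.

Largest n = 156; hence R_3(8) > 156.
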